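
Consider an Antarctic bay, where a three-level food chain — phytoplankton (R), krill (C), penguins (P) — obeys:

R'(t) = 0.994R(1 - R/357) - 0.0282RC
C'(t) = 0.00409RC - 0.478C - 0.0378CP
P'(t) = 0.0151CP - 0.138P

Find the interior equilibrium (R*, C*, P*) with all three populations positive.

From dP/dt = 0: 0.0151C* = 0.138, so C* = 9.14.
From dR/dt = 0: 0.994(1 - R*/357) = 0.0282·9.14, giving R* = 357·(1 - 0.259) = 264.
From dC/dt = 0: 0.00409·264 - 0.478 = 0.0378P*, so P* = 0.604/0.0378 = 16.

R* ≈ 264, C* ≈ 9.14, P* ≈ 16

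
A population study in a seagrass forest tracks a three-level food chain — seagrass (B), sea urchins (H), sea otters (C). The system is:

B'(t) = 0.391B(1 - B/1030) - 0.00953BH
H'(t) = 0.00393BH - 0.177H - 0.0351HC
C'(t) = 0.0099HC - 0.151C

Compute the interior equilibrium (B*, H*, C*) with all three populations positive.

From dC/dt = 0: 0.0099H* = 0.151, so H* = 15.3.
From dB/dt = 0: 0.391(1 - B*/1030) = 0.00953·15.3, giving B* = 1030·(1 - 0.372) = 647.
From dH/dt = 0: 0.00393·647 - 0.177 = 0.0351C*, so C* = 2.37/0.0351 = 67.4.

B* ≈ 647, H* ≈ 15.3, C* ≈ 67.4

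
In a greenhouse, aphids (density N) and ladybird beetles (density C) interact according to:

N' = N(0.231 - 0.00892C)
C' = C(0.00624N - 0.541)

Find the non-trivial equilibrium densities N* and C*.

N* ≈ 86.7, C* ≈ 25.9

Set dC/dt = 0 with C > 0: 0.00624N - 0.541 = 0, so N* = 0.541/0.00624 = 86.7.
Set dN/dt = 0 with N > 0: 0.231 - 0.00892C = 0, so C* = 0.231/0.00892 = 25.9.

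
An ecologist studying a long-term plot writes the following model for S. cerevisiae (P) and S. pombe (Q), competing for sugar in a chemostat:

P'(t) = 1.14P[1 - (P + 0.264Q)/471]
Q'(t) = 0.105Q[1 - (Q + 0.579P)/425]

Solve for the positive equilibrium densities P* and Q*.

P* ≈ 424, Q* ≈ 180

Setting both brackets to zero gives the nullclines P + 0.264Q = 471 and 0.579P + Q = 425.
Substituting Q = 425 - 0.579P into the first: P(1 - 0.264·0.579) = 471 - 0.264·425.
So P* = 359/0.847 = 424, and then Q* = 425 - 0.579·424 = 180.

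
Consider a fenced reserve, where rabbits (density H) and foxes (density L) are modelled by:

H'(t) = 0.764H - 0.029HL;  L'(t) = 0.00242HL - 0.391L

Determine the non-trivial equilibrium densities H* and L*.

H* ≈ 162, L* ≈ 26.3

Set dL/dt = 0 with L > 0: 0.00242H - 0.391 = 0, so H* = 0.391/0.00242 = 162.
Set dH/dt = 0 with H > 0: 0.764 - 0.029L = 0, so L* = 0.764/0.029 = 26.3.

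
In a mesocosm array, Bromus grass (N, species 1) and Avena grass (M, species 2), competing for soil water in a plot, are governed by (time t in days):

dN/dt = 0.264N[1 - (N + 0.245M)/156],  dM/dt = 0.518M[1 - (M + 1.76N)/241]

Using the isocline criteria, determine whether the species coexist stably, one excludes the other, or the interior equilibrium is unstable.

Compare the nullcline intercepts: K1/α12 = 156/0.245 = 637 > K2 = 241; K2/α21 = 241/1.76 = 137 < K1 = 156.
Since the inequalities point opposite ways, species 1 can invade but species 2 cannot.

species 1 excludes species 2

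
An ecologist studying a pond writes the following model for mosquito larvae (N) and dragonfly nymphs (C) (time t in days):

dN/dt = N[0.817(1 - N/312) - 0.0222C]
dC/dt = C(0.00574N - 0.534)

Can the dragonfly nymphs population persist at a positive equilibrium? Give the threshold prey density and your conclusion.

The predator equation gives dC/dt > 0 only when N > 0.534/0.00574 = 93.
Without the predator, N → K = 312. Since 312 > 93, the predator can invade and persist.

Threshold N = 93; K > 93, so yes, the predator persists.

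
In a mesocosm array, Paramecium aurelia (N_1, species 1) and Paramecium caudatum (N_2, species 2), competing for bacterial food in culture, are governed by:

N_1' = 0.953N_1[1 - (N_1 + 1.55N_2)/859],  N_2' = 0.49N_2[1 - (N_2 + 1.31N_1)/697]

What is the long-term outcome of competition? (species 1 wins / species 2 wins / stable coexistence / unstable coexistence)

unstable coexistence (outcome depends on initial conditions)

Compare the nullcline intercepts: K1/α12 = 859/1.55 = 554 < K2 = 697; K2/α21 = 697/1.31 = 532 < K1 = 859.
Since both are reversed, neither can invade when rare; the interior point is a saddle.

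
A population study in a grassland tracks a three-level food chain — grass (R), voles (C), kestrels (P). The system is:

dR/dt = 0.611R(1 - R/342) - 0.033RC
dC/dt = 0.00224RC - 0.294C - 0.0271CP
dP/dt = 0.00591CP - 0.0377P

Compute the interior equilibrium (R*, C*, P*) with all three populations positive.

R* ≈ 224, C* ≈ 6.38, P* ≈ 7.68

From dP/dt = 0: 0.00591C* = 0.0377, so C* = 6.38.
From dR/dt = 0: 0.611(1 - R*/342) = 0.033·6.38, giving R* = 342·(1 - 0.345) = 224.
From dC/dt = 0: 0.00224·224 - 0.294 = 0.0271P*, so P* = 0.208/0.0271 = 7.68.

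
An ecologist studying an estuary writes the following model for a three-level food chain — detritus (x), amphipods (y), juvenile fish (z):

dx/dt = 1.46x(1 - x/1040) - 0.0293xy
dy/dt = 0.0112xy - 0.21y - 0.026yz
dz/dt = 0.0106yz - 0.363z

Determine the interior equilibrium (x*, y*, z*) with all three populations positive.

From dz/dt = 0: 0.0106y* = 0.363, so y* = 34.2.
From dx/dt = 0: 1.46(1 - x*/1040) = 0.0293·34.2, giving x* = 1040·(1 - 0.687) = 325.
From dy/dt = 0: 0.0112·325 - 0.21 = 0.026z*, so z* = 3.43/0.026 = 132.

x* ≈ 325, y* ≈ 34.2, z* ≈ 132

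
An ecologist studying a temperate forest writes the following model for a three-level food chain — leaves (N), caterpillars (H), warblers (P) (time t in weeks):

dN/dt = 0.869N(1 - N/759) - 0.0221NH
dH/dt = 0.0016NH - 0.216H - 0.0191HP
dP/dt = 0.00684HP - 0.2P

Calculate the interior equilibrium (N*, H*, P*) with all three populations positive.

N* ≈ 195, H* ≈ 29.2, P* ≈ 4.99

From dP/dt = 0: 0.00684H* = 0.2, so H* = 29.2.
From dN/dt = 0: 0.869(1 - N*/759) = 0.0221·29.2, giving N* = 759·(1 - 0.744) = 195.
From dH/dt = 0: 0.0016·195 - 0.216 = 0.0191P*, so P* = 0.0954/0.0191 = 4.99.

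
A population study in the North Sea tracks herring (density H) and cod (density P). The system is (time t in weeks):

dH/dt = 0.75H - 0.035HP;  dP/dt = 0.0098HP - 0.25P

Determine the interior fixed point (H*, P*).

Set dP/dt = 0 with P > 0: 0.0098H - 0.25 = 0, so H* = 0.25/0.0098 = 25.5.
Set dH/dt = 0 with H > 0: 0.75 - 0.035P = 0, so P* = 0.75/0.035 = 21.4.

H* ≈ 25.5, P* ≈ 21.4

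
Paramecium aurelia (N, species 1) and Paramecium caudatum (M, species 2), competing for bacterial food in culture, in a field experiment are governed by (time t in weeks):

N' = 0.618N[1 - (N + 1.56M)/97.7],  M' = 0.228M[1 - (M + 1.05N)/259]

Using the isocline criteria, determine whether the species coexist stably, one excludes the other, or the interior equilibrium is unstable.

Compare the nullcline intercepts: K1/α12 = 97.7/1.56 = 62.6 < K2 = 259; K2/α21 = 259/1.05 = 247 > K1 = 97.7.
Since the inequalities point opposite ways, species 2 can invade but species 1 cannot.

species 2 excludes species 1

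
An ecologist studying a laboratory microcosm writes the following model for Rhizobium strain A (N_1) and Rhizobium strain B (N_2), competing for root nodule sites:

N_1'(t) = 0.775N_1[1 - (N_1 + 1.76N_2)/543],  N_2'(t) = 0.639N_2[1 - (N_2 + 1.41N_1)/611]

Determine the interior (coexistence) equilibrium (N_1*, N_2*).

N_1* ≈ 359, N_2* ≈ 104

Setting both brackets to zero gives the nullclines N_1 + 1.76N_2 = 543 and 1.41N_1 + N_2 = 611.
Substituting N_2 = 611 - 1.41N_1 into the first: N_1(1 - 1.76·1.41) = 543 - 1.76·611.
So N_1* = -532/-1.48 = 359, and then N_2* = 611 - 1.41·359 = 104.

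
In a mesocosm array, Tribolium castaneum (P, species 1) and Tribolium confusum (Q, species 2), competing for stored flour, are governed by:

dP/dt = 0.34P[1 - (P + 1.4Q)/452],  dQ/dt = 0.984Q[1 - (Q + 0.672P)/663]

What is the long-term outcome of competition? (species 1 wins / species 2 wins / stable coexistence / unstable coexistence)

Compare the nullcline intercepts: K1/α12 = 452/1.4 = 323 < K2 = 663; K2/α21 = 663/0.672 = 987 > K1 = 452.
Since the inequalities point opposite ways, species 2 can invade but species 1 cannot.

species 2 excludes species 1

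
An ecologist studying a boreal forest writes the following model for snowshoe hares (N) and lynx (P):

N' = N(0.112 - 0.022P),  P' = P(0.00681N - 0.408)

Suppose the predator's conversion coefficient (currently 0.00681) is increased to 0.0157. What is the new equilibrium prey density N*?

At the interior fixed point, setting dP/dt = 0 with P > 0 fixes N* = (predator death rate)/(NP coefficient) — independent of the other coefficients.
With the change, N* = 0.408/0.0157 = 26; it falls from 59.9.

N* ≈ 26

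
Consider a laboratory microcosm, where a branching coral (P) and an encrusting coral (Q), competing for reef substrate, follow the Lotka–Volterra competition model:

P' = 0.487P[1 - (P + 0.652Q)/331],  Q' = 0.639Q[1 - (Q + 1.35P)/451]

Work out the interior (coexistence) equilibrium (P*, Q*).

P* ≈ 308, Q* ≈ 34.6

Setting both brackets to zero gives the nullclines P + 0.652Q = 331 and 1.35P + Q = 451.
Substituting Q = 451 - 1.35P into the first: P(1 - 0.652·1.35) = 331 - 0.652·451.
So P* = 36.9/0.12 = 308, and then Q* = 451 - 1.35·308 = 34.6.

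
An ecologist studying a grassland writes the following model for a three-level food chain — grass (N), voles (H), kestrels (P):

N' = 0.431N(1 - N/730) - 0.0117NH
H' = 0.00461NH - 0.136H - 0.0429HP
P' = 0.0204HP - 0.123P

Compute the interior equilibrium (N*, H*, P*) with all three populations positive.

From dP/dt = 0: 0.0204H* = 0.123, so H* = 6.03.
From dN/dt = 0: 0.431(1 - N*/730) = 0.0117·6.03, giving N* = 730·(1 - 0.164) = 611.
From dH/dt = 0: 0.00461·611 - 0.136 = 0.0429P*, so P* = 2.68/0.0429 = 62.4.

N* ≈ 611, H* ≈ 6.03, P* ≈ 62.4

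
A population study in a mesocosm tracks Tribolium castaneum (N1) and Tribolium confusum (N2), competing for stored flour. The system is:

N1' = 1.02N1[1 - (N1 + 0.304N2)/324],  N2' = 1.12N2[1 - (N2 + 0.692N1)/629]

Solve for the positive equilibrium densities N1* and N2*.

N1* ≈ 168, N2* ≈ 513

Setting both brackets to zero gives the nullclines N1 + 0.304N2 = 324 and 0.692N1 + N2 = 629.
Substituting N2 = 629 - 0.692N1 into the first: N1(1 - 0.304·0.692) = 324 - 0.304·629.
So N1* = 133/0.79 = 168, and then N2* = 629 - 0.692·168 = 513.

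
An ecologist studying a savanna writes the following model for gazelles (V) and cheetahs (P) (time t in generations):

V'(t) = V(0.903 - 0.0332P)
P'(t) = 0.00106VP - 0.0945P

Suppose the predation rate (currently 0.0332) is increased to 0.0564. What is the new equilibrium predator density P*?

At the interior fixed point, setting dV/dt = 0 with V > 0 fixes P* = (prey growth rate)/(VP coefficient) — independent of the other coefficients.
With the change, P* = 0.903/0.0564 = 16; it falls from 27.2.

P* ≈ 16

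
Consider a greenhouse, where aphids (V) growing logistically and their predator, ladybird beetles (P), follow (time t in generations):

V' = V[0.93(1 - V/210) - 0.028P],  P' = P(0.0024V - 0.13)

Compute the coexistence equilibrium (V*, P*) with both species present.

V* ≈ 54.2, P* ≈ 24.6

From dP/dt = 0 with P > 0: 0.0024V* = 0.13, so V* = 54.2.
Substitute into dV/dt = 0: 0.93(1 - 54.2/210) = 0.028P*.
The bracket is 0.742, giving P* = 0.69/0.028 = 24.6.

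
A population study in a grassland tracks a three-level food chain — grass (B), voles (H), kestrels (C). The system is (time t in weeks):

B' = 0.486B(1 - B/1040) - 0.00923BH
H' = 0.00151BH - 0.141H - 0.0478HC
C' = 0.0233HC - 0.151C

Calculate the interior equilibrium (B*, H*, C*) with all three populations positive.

From dC/dt = 0: 0.0233H* = 0.151, so H* = 6.48.
From dB/dt = 0: 0.486(1 - B*/1040) = 0.00923·6.48, giving B* = 1040·(1 - 0.123) = 912.
From dH/dt = 0: 0.00151·912 - 0.141 = 0.0478C*, so C* = 1.24/0.0478 = 25.9.

B* ≈ 912, H* ≈ 6.48, C* ≈ 25.9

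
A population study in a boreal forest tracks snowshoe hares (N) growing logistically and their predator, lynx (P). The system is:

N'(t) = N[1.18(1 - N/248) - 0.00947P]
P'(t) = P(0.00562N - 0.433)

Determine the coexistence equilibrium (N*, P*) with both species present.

N* ≈ 77, P* ≈ 85.9

From dP/dt = 0 with P > 0: 0.00562N* = 0.433, so N* = 77.
Substitute into dN/dt = 0: 1.18(1 - 77/248) = 0.00947P*.
The bracket is 0.689, giving P* = 0.813/0.00947 = 85.9.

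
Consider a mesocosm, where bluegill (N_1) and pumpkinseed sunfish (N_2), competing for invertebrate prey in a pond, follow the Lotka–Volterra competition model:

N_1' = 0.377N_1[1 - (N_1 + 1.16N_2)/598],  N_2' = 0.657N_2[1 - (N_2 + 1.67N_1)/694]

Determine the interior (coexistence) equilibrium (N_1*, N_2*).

Setting both brackets to zero gives the nullclines N_1 + 1.16N_2 = 598 and 1.67N_1 + N_2 = 694.
Substituting N_2 = 694 - 1.67N_1 into the first: N_1(1 - 1.16·1.67) = 598 - 1.16·694.
So N_1* = -207/-0.937 = 221, and then N_2* = 694 - 1.67·221 = 325.

N_1* ≈ 221, N_2* ≈ 325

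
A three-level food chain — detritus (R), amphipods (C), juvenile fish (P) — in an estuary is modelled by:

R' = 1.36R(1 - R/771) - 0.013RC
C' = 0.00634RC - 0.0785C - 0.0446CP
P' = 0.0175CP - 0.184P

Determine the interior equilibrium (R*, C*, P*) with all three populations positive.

From dP/dt = 0: 0.0175C* = 0.184, so C* = 10.5.
From dR/dt = 0: 1.36(1 - R*/771) = 0.013·10.5, giving R* = 771·(1 - 0.101) = 694.
From dC/dt = 0: 0.00634·694 - 0.0785 = 0.0446P*, so P* = 4.32/0.0446 = 96.8.

R* ≈ 694, C* ≈ 10.5, P* ≈ 96.8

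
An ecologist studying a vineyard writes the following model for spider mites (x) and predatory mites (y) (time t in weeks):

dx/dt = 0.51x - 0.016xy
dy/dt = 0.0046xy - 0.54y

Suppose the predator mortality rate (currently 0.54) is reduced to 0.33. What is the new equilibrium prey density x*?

At the interior fixed point, setting dy/dt = 0 with y > 0 fixes x* = (predator death rate)/(xy coefficient) — independent of the other coefficients.
With the change, x* = 0.33/0.0046 = 71.7; it falls from 117.

x* ≈ 71.7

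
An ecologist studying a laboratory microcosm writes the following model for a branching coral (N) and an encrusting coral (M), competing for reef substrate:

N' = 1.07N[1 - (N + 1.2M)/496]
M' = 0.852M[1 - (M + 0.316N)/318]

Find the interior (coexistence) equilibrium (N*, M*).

N* ≈ 184, M* ≈ 260

Setting both brackets to zero gives the nullclines N + 1.2M = 496 and 0.316N + M = 318.
Substituting M = 318 - 0.316N into the first: N(1 - 1.2·0.316) = 496 - 1.2·318.
So N* = 114/0.621 = 184, and then M* = 318 - 0.316·184 = 260.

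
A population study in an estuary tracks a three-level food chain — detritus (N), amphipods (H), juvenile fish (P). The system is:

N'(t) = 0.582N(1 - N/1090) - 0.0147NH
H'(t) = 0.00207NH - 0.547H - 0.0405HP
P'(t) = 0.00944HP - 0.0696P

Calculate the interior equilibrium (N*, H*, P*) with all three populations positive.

From dP/dt = 0: 0.00944H* = 0.0696, so H* = 7.37.
From dN/dt = 0: 0.582(1 - N*/1090) = 0.0147·7.37, giving N* = 1090·(1 - 0.186) = 887.
From dH/dt = 0: 0.00207·887 - 0.547 = 0.0405P*, so P* = 1.29/0.0405 = 31.8.

N* ≈ 887, H* ≈ 7.37, P* ≈ 31.8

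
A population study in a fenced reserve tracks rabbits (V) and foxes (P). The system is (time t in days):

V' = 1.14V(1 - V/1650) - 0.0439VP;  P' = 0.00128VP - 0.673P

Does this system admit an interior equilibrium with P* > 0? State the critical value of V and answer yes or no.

Threshold V = 526; K > 526, so yes, the predator persists.

The predator equation gives dP/dt > 0 only when V > 0.673/0.00128 = 526.
Without the predator, V → K = 1650. Since 1650 > 526, the predator can invade and persist.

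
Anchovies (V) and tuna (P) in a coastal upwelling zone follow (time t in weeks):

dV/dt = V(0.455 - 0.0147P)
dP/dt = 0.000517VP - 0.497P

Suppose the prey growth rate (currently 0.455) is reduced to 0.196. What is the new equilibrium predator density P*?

P* ≈ 13.3

At the interior fixed point, setting dV/dt = 0 with V > 0 fixes P* = (prey growth rate)/(VP coefficient) — independent of the other coefficients.
With the change, P* = 0.196/0.0147 = 13.3; it falls from 31.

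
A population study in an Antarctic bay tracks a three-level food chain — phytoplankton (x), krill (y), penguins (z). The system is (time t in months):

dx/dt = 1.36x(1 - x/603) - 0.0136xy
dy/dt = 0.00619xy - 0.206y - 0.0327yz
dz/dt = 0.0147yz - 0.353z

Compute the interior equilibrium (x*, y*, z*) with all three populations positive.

x* ≈ 458, y* ≈ 24, z* ≈ 80.4

From dz/dt = 0: 0.0147y* = 0.353, so y* = 24.
From dx/dt = 0: 1.36(1 - x*/603) = 0.0136·24, giving x* = 603·(1 - 0.24) = 458.
From dy/dt = 0: 0.00619·458 - 0.206 = 0.0327z*, so z* = 2.63/0.0327 = 80.4.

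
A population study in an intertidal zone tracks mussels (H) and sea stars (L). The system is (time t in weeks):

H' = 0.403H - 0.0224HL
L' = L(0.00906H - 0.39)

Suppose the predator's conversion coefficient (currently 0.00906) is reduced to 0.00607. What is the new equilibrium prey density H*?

H* ≈ 64.3

At the interior fixed point, setting dL/dt = 0 with L > 0 fixes H* = (predator death rate)/(HL coefficient) — independent of the other coefficients.
With the change, H* = 0.39/0.00607 = 64.3; it rises from 43.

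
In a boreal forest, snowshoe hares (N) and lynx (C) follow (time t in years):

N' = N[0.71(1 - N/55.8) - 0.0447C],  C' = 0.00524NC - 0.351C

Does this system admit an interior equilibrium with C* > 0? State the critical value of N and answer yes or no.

The predator equation gives dC/dt > 0 only when N > 0.351/0.00524 = 67.
Without the predator, N → K = 55.8. Since 55.8 < 67, the predator cannot invade.

Threshold N = 67; K < 67, so no, the predator goes extinct.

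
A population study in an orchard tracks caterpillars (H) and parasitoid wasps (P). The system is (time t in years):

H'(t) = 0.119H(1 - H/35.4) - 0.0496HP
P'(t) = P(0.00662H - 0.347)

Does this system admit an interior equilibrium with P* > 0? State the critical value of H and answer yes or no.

The predator equation gives dP/dt > 0 only when H > 0.347/0.00662 = 52.4.
Without the predator, H → K = 35.4. Since 35.4 < 52.4, the predator cannot invade.

Threshold H = 52.4; K < 52.4, so no, the predator goes extinct.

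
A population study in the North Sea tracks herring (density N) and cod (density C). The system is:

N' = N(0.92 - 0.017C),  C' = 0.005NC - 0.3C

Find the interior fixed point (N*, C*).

Set dC/dt = 0 with C > 0: 0.005N - 0.3 = 0, so N* = 0.3/0.005 = 60.
Set dN/dt = 0 with N > 0: 0.92 - 0.017C = 0, so C* = 0.92/0.017 = 54.1.

N* ≈ 60, C* ≈ 54.1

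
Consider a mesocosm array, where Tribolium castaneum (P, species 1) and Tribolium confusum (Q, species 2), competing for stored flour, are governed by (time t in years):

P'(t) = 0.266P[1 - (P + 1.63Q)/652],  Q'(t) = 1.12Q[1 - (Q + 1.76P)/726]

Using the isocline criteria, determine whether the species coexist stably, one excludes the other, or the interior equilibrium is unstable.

Compare the nullcline intercepts: K1/α12 = 652/1.63 = 400 < K2 = 726; K2/α21 = 726/1.76 = 412 < K1 = 652.
Since both are reversed, neither can invade when rare; the interior point is a saddle.

unstable coexistence (outcome depends on initial conditions)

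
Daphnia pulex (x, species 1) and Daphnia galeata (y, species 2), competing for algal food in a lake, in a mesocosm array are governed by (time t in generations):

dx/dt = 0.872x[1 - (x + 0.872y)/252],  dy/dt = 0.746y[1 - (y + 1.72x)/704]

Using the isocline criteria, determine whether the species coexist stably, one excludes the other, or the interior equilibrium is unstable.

Compare the nullcline intercepts: K1/α12 = 252/0.872 = 289 < K2 = 704; K2/α21 = 704/1.72 = 409 > K1 = 252.
Since the inequalities point opposite ways, species 2 can invade but species 1 cannot.

species 2 excludes species 1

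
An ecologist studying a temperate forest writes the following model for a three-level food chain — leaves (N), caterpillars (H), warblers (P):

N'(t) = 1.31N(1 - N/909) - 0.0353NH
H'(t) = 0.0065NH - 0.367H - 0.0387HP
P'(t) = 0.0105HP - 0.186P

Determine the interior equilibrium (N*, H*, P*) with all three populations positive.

From dP/dt = 0: 0.0105H* = 0.186, so H* = 17.7.
From dN/dt = 0: 1.31(1 - N*/909) = 0.0353·17.7, giving N* = 909·(1 - 0.477) = 475.
From dH/dt = 0: 0.0065·475 - 0.367 = 0.0387P*, so P* = 2.72/0.0387 = 70.3.

N* ≈ 475, H* ≈ 17.7, P* ≈ 70.3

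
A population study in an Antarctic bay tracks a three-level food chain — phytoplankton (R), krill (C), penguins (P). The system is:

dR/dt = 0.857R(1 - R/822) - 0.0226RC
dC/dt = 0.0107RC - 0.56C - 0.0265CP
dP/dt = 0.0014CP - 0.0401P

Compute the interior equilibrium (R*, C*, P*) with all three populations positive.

R* ≈ 201, C* ≈ 28.6, P* ≈ 60.1

From dP/dt = 0: 0.0014C* = 0.0401, so C* = 28.6.
From dR/dt = 0: 0.857(1 - R*/822) = 0.0226·28.6, giving R* = 822·(1 - 0.755) = 201.
From dC/dt = 0: 0.0107·201 - 0.56 = 0.0265P*, so P* = 1.59/0.0265 = 60.1.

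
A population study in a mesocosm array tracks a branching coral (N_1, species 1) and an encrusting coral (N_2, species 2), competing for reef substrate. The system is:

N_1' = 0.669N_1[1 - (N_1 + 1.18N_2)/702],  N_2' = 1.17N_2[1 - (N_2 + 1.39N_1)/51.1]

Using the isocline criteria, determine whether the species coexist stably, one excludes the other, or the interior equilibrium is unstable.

Compare the nullcline intercepts: K1/α12 = 702/1.18 = 595 > K2 = 51.1; K2/α21 = 51.1/1.39 = 36.8 < K1 = 702.
Since the inequalities point opposite ways, species 1 can invade but species 2 cannot.

species 1 excludes species 2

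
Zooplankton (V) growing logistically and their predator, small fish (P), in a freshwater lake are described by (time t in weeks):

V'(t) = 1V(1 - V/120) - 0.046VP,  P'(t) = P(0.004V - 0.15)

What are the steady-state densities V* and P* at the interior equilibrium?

V* ≈ 37.5, P* ≈ 14.9

From dP/dt = 0 with P > 0: 0.004V* = 0.15, so V* = 37.5.
Substitute into dV/dt = 0: 1(1 - 37.5/120) = 0.046P*.
The bracket is 0.688, giving P* = 0.688/0.046 = 14.9.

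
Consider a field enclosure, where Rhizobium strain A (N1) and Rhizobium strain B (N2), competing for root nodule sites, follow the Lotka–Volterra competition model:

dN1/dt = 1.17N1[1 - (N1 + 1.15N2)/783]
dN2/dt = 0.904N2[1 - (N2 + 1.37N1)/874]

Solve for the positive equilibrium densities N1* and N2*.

N1* ≈ 386, N2* ≈ 345

Setting both brackets to zero gives the nullclines N1 + 1.15N2 = 783 and 1.37N1 + N2 = 874.
Substituting N2 = 874 - 1.37N1 into the first: N1(1 - 1.15·1.37) = 783 - 1.15·874.
So N1* = -222/-0.575 = 386, and then N2* = 874 - 1.37·386 = 345.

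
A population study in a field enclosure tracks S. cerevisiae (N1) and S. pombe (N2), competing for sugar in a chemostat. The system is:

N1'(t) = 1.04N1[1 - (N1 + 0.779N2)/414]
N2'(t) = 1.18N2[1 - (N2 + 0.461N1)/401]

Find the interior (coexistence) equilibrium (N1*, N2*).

Setting both brackets to zero gives the nullclines N1 + 0.779N2 = 414 and 0.461N1 + N2 = 401.
Substituting N2 = 401 - 0.461N1 into the first: N1(1 - 0.779·0.461) = 414 - 0.779·401.
So N1* = 102/0.641 = 159, and then N2* = 401 - 0.461·159 = 328.

N1* ≈ 159, N2* ≈ 328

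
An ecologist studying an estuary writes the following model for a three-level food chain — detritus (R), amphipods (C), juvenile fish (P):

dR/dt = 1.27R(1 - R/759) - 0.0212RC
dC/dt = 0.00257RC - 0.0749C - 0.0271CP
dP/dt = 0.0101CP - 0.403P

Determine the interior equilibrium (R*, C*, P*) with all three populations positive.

From dP/dt = 0: 0.0101C* = 0.403, so C* = 39.9.
From dR/dt = 0: 1.27(1 - R*/759) = 0.0212·39.9, giving R* = 759·(1 - 0.666) = 253.
From dC/dt = 0: 0.00257·253 - 0.0749 = 0.0271P*, so P* = 0.576/0.0271 = 21.3.

R* ≈ 253, C* ≈ 39.9, P* ≈ 21.3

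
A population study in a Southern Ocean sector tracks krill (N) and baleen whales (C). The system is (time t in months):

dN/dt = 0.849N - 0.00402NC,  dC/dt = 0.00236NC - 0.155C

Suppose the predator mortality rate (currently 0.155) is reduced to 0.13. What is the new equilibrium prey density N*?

At the interior fixed point, setting dC/dt = 0 with C > 0 fixes N* = (predator death rate)/(NC coefficient) — independent of the other coefficients.
With the change, N* = 0.13/0.00236 = 55.1; it falls from 65.7.

N* ≈ 55.1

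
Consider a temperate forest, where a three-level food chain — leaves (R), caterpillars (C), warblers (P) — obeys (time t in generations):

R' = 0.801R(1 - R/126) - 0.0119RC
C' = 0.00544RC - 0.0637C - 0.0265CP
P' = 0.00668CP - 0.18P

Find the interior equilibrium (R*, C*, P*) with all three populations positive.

R* ≈ 75.6, C* ≈ 26.9, P* ≈ 13.1

From dP/dt = 0: 0.00668C* = 0.18, so C* = 26.9.
From dR/dt = 0: 0.801(1 - R*/126) = 0.0119·26.9, giving R* = 126·(1 - 0.4) = 75.6.
From dC/dt = 0: 0.00544·75.6 - 0.0637 = 0.0265P*, so P* = 0.347/0.0265 = 13.1.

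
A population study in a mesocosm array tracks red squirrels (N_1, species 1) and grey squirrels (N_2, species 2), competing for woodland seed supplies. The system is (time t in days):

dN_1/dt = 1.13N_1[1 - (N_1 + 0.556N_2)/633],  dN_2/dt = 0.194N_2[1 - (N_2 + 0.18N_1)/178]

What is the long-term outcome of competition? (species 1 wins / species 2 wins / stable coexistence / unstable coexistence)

stable coexistence

Compare the nullcline intercepts: K1/α12 = 633/0.556 = 1140 > K2 = 178; K2/α21 = 178/0.18 = 989 > K1 = 633.
Since both inequalities hold, each species can invade when rare, so the interior equilibrium is stable.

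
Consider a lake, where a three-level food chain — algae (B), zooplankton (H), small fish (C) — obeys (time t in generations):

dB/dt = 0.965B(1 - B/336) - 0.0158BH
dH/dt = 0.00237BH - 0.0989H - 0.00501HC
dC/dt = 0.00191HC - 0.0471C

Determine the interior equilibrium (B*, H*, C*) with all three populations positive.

From dC/dt = 0: 0.00191H* = 0.0471, so H* = 24.7.
From dB/dt = 0: 0.965(1 - B*/336) = 0.0158·24.7, giving B* = 336·(1 - 0.404) = 200.
From dH/dt = 0: 0.00237·200 - 0.0989 = 0.00501C*, so C* = 0.376/0.00501 = 75.

B* ≈ 200, H* ≈ 24.7, C* ≈ 75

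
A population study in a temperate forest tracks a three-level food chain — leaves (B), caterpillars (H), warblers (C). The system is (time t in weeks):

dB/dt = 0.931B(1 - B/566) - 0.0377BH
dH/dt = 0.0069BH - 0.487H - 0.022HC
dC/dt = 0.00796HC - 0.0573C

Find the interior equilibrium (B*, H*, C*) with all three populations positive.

B* ≈ 401, H* ≈ 7.2, C* ≈ 104

From dC/dt = 0: 0.00796H* = 0.0573, so H* = 7.2.
From dB/dt = 0: 0.931(1 - B*/566) = 0.0377·7.2, giving B* = 566·(1 - 0.291) = 401.
From dH/dt = 0: 0.0069·401 - 0.487 = 0.022C*, so C* = 2.28/0.022 = 104.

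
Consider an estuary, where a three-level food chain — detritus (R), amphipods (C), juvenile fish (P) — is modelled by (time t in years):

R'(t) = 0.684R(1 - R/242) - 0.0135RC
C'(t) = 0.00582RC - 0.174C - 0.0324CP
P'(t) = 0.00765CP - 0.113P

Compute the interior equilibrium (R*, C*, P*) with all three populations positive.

From dP/dt = 0: 0.00765C* = 0.113, so C* = 14.8.
From dR/dt = 0: 0.684(1 - R*/242) = 0.0135·14.8, giving R* = 242·(1 - 0.292) = 171.
From dC/dt = 0: 0.00582·171 - 0.174 = 0.0324P*, so P* = 0.824/0.0324 = 25.4.

R* ≈ 171, C* ≈ 14.8, P* ≈ 25.4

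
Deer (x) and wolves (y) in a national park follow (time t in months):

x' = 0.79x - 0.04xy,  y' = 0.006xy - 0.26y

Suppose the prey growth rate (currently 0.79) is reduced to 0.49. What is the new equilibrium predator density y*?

y* ≈ 12.2

At the interior fixed point, setting dx/dt = 0 with x > 0 fixes y* = (prey growth rate)/(xy coefficient) — independent of the other coefficients.
With the change, y* = 0.49/0.04 = 12.2; it falls from 19.8.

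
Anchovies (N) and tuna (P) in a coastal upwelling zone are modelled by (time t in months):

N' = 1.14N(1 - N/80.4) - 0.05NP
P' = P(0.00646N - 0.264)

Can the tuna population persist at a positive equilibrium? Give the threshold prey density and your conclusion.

The predator equation gives dP/dt > 0 only when N > 0.264/0.00646 = 40.9.
Without the predator, N → K = 80.4. Since 80.4 > 40.9, the predator can invade and persist.

Threshold N = 40.9; K > 40.9, so yes, the predator persists.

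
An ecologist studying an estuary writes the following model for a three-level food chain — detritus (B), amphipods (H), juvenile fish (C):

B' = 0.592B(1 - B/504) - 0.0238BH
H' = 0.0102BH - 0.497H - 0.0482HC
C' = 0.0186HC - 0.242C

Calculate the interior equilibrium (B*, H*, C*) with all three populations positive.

B* ≈ 240, H* ≈ 13, C* ≈ 40.6

From dC/dt = 0: 0.0186H* = 0.242, so H* = 13.
From dB/dt = 0: 0.592(1 - B*/504) = 0.0238·13, giving B* = 504·(1 - 0.523) = 240.
From dH/dt = 0: 0.0102·240 - 0.497 = 0.0482C*, so C* = 1.95/0.0482 = 40.6.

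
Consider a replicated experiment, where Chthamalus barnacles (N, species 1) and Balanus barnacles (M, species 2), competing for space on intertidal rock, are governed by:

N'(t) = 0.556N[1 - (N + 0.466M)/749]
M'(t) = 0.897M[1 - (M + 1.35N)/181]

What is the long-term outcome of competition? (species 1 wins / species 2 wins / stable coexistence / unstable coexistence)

species 1 excludes species 2

Compare the nullcline intercepts: K1/α12 = 749/0.466 = 1610 > K2 = 181; K2/α21 = 181/1.35 = 134 < K1 = 749.
Since the inequalities point opposite ways, species 1 can invade but species 2 cannot.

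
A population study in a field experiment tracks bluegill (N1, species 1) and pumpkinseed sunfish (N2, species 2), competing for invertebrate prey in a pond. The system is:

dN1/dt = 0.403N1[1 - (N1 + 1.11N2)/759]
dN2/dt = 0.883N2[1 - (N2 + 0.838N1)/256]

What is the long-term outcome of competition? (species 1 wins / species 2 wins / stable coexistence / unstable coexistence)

Compare the nullcline intercepts: K1/α12 = 759/1.11 = 684 > K2 = 256; K2/α21 = 256/0.838 = 305 < K1 = 759.
Since the inequalities point opposite ways, species 1 can invade but species 2 cannot.

species 1 excludes species 2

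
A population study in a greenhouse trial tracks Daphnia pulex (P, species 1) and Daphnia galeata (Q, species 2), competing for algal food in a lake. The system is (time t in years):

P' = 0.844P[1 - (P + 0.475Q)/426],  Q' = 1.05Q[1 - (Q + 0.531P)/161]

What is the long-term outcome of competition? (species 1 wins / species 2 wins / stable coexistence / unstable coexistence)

species 1 excludes species 2

Compare the nullcline intercepts: K1/α12 = 426/0.475 = 897 > K2 = 161; K2/α21 = 161/0.531 = 303 < K1 = 426.
Since the inequalities point opposite ways, species 1 can invade but species 2 cannot.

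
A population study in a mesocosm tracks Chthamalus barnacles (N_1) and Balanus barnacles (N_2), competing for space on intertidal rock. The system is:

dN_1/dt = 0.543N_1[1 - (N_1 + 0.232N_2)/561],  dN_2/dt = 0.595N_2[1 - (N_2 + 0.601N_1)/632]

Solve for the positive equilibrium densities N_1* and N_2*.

Setting both brackets to zero gives the nullclines N_1 + 0.232N_2 = 561 and 0.601N_1 + N_2 = 632.
Substituting N_2 = 632 - 0.601N_1 into the first: N_1(1 - 0.232·0.601) = 561 - 0.232·632.
So N_1* = 414/0.861 = 482, and then N_2* = 632 - 0.601·482 = 343.

N_1* ≈ 482, N_2* ≈ 343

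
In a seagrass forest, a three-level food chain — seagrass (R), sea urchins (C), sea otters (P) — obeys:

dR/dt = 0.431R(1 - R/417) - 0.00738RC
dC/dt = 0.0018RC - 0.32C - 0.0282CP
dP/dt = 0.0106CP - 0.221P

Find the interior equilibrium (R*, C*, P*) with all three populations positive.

From dP/dt = 0: 0.0106C* = 0.221, so C* = 20.8.
From dR/dt = 0: 0.431(1 - R*/417) = 0.00738·20.8, giving R* = 417·(1 - 0.357) = 268.
From dC/dt = 0: 0.0018·268 - 0.32 = 0.0282P*, so P* = 0.163/0.0282 = 5.77.

R* ≈ 268, C* ≈ 20.8, P* ≈ 5.77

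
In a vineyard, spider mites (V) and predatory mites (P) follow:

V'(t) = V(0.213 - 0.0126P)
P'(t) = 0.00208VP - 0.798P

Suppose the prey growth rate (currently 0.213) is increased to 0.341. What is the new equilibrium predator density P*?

At the interior fixed point, setting dV/dt = 0 with V > 0 fixes P* = (prey growth rate)/(VP coefficient) — independent of the other coefficients.
With the change, P* = 0.341/0.0126 = 27.1; it rises from 16.9.

P* ≈ 27.1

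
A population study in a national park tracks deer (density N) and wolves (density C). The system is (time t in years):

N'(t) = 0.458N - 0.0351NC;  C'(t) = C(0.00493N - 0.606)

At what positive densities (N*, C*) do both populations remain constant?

Set dC/dt = 0 with C > 0: 0.00493N - 0.606 = 0, so N* = 0.606/0.00493 = 123.
Set dN/dt = 0 with N > 0: 0.458 - 0.0351C = 0, so C* = 0.458/0.0351 = 13.

N* ≈ 123, C* ≈ 13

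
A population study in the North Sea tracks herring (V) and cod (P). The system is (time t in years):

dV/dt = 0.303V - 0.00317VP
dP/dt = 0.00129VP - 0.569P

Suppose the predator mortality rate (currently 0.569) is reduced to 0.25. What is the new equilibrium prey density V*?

At the interior fixed point, setting dP/dt = 0 with P > 0 fixes V* = (predator death rate)/(VP coefficient) — independent of the other coefficients.
With the change, V* = 0.25/0.00129 = 194; it falls from 441.

V* ≈ 194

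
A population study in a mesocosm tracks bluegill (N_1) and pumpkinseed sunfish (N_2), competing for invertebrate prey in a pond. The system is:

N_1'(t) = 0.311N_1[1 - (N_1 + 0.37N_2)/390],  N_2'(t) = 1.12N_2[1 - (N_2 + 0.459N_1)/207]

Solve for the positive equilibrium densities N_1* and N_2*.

Setting both brackets to zero gives the nullclines N_1 + 0.37N_2 = 390 and 0.459N_1 + N_2 = 207.
Substituting N_2 = 207 - 0.459N_1 into the first: N_1(1 - 0.37·0.459) = 390 - 0.37·207.
So N_1* = 313/0.83 = 378, and then N_2* = 207 - 0.459·378 = 33.7.

N_1* ≈ 378, N_2* ≈ 33.7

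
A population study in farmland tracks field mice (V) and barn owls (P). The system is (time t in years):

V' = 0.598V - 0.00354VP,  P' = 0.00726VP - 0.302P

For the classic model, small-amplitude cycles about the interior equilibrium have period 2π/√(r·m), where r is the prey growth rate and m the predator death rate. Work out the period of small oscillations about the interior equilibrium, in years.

Here r = 0.598 and m = 0.302, so r·m = 0.181.
ω = √0.181 = 0.425 per year, hence T = 2π/ω ≈ 14.8 years.

T ≈ 14.8 years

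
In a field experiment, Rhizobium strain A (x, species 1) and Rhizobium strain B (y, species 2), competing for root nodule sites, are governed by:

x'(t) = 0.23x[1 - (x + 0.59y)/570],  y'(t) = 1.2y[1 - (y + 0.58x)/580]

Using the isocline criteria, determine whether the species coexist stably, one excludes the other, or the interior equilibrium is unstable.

stable coexistence

Compare the nullcline intercepts: K1/α12 = 570/0.59 = 966 > K2 = 580; K2/α21 = 580/0.58 = 1000 > K1 = 570.
Since both inequalities hold, each species can invade when rare, so the interior equilibrium is stable.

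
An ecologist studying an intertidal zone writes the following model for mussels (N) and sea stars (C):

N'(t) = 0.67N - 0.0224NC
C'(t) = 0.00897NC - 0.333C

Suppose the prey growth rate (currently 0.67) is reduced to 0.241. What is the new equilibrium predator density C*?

C* ≈ 10.8

At the interior fixed point, setting dN/dt = 0 with N > 0 fixes C* = (prey growth rate)/(NC coefficient) — independent of the other coefficients.
With the change, C* = 0.241/0.0224 = 10.8; it falls from 29.9.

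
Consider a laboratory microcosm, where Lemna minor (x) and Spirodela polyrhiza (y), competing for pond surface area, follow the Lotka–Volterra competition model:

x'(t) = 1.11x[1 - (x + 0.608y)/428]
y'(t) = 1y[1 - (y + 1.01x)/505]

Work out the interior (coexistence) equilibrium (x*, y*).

Setting both brackets to zero gives the nullclines x + 0.608y = 428 and 1.01x + y = 505.
Substituting y = 505 - 1.01x into the first: x(1 - 0.608·1.01) = 428 - 0.608·505.
So x* = 121/0.386 = 313, and then y* = 505 - 1.01·313 = 188.

x* ≈ 313, y* ≈ 188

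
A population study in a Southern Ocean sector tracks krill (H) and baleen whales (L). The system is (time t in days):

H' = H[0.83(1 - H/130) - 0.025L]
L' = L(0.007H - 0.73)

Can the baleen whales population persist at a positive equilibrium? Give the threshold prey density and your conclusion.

The predator equation gives dL/dt > 0 only when H > 0.73/0.007 = 104.
Without the predator, H → K = 130. Since 130 > 104, the predator can invade and persist.

Threshold H = 104; K > 104, so yes, the predator persists.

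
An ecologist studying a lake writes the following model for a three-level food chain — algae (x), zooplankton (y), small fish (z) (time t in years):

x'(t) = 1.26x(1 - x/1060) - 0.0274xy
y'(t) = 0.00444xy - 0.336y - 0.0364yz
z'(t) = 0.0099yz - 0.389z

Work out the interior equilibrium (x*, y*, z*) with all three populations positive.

From dz/dt = 0: 0.0099y* = 0.389, so y* = 39.3.
From dx/dt = 0: 1.26(1 - x*/1060) = 0.0274·39.3, giving x* = 1060·(1 - 0.854) = 154.
From dy/dt = 0: 0.00444·154 - 0.336 = 0.0364z*, so z* = 0.349/0.0364 = 9.59.

x* ≈ 154, y* ≈ 39.3, z* ≈ 9.59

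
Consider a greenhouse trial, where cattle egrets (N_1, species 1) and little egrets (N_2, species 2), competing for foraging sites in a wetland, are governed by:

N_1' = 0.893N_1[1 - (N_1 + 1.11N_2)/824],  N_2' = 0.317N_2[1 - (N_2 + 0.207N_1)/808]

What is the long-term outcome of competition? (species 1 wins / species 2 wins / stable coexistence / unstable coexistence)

species 2 excludes species 1

Compare the nullcline intercepts: K1/α12 = 824/1.11 = 742 < K2 = 808; K2/α21 = 808/0.207 = 3900 > K1 = 824.
Since the inequalities point opposite ways, species 2 can invade but species 1 cannot.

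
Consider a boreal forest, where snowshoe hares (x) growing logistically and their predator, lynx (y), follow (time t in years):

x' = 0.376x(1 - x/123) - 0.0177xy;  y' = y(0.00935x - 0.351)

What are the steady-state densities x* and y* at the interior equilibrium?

From dy/dt = 0 with y > 0: 0.00935x* = 0.351, so x* = 37.5.
Substitute into dx/dt = 0: 0.376(1 - 37.5/123) = 0.0177y*.
The bracket is 0.695, giving y* = 0.261/0.0177 = 14.8.

x* ≈ 37.5, y* ≈ 14.8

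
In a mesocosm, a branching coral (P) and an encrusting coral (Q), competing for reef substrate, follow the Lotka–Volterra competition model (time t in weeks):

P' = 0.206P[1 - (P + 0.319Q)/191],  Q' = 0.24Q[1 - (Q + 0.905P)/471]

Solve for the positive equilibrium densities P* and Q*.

P* ≈ 57.3, Q* ≈ 419

Setting both brackets to zero gives the nullclines P + 0.319Q = 191 and 0.905P + Q = 471.
Substituting Q = 471 - 0.905P into the first: P(1 - 0.319·0.905) = 191 - 0.319·471.
So P* = 40.8/0.711 = 57.3, and then Q* = 471 - 0.905·57.3 = 419.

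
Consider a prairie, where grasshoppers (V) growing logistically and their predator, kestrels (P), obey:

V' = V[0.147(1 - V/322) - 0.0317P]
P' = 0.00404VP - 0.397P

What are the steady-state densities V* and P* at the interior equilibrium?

From dP/dt = 0 with P > 0: 0.00404V* = 0.397, so V* = 98.3.
Substitute into dV/dt = 0: 0.147(1 - 98.3/322) = 0.0317P*.
The bracket is 0.695, giving P* = 0.102/0.0317 = 3.22.

V* ≈ 98.3, P* ≈ 3.22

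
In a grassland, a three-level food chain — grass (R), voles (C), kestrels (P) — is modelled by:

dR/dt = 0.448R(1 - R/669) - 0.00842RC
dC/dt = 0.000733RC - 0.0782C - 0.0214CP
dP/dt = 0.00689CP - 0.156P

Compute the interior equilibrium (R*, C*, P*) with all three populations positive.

From dP/dt = 0: 0.00689C* = 0.156, so C* = 22.6.
From dR/dt = 0: 0.448(1 - R*/669) = 0.00842·22.6, giving R* = 669·(1 - 0.426) = 384.
From dC/dt = 0: 0.000733·384 - 0.0782 = 0.0214P*, so P* = 0.204/0.0214 = 9.51.

R* ≈ 384, C* ≈ 22.6, P* ≈ 9.51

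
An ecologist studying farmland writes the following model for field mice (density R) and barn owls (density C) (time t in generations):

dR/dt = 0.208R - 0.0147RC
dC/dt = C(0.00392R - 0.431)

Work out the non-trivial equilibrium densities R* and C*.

Set dC/dt = 0 with C > 0: 0.00392R - 0.431 = 0, so R* = 0.431/0.00392 = 110.
Set dR/dt = 0 with R > 0: 0.208 - 0.0147C = 0, so C* = 0.208/0.0147 = 14.1.

R* ≈ 110, C* ≈ 14.1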